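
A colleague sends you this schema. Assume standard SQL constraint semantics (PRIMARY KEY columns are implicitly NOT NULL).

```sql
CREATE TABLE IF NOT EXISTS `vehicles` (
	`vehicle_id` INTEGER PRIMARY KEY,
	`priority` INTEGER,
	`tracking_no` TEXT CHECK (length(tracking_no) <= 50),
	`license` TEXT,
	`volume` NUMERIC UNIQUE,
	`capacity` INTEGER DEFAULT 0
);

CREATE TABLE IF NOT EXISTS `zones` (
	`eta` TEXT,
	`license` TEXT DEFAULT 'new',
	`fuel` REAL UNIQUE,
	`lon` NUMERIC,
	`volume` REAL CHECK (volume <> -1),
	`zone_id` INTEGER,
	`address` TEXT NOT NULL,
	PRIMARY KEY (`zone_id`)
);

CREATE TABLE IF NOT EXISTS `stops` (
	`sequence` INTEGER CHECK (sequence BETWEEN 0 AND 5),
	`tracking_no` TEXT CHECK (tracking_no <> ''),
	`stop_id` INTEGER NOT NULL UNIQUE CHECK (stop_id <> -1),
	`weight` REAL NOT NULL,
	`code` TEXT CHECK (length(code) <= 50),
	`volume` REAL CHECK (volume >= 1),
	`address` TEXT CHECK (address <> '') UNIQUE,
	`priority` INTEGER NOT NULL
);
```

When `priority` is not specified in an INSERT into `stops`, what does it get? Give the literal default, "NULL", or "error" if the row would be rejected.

priority has no DEFAULT clause.
Omitting it would insert NULL, but it is declared NOT NULL, so the INSERT fails.

error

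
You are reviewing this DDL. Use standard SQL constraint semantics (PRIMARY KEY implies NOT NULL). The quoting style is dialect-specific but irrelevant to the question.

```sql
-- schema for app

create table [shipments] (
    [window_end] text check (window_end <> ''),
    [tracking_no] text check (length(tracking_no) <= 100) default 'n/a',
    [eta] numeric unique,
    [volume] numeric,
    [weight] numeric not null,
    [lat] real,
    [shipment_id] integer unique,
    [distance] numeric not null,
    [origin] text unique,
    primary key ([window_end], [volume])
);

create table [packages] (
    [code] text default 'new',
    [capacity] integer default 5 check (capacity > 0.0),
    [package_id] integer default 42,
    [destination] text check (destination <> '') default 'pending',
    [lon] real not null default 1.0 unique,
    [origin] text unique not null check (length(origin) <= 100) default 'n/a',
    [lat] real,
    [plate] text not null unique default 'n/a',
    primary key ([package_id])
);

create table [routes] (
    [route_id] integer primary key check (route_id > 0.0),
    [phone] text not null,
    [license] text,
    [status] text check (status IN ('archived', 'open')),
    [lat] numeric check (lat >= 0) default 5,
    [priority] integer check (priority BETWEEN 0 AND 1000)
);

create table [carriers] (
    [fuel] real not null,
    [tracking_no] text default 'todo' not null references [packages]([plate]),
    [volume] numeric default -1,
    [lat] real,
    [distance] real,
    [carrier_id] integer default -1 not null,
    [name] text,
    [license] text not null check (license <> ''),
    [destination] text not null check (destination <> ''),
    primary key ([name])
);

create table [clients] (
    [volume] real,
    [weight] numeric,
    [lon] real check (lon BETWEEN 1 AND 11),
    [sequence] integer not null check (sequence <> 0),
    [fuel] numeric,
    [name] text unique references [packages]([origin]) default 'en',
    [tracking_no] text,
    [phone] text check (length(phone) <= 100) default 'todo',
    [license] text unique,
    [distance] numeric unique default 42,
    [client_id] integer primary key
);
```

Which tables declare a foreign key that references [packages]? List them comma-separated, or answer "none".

- carriers.tracking_no references packages(plate).
- clients.name references packages(origin).

carriers, clients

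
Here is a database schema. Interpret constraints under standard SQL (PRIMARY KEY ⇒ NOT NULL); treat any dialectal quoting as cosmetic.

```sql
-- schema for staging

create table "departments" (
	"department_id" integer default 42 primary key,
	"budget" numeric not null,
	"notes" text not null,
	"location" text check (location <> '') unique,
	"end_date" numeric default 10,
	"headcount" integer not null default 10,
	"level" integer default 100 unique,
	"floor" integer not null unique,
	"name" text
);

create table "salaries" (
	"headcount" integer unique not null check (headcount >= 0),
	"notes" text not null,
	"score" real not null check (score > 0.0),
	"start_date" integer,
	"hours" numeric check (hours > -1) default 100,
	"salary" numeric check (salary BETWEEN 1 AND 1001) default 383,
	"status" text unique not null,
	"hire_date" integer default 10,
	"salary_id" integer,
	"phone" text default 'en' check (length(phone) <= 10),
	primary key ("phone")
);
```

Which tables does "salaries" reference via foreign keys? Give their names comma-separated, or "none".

No column in salaries has a REFERENCES clause.

none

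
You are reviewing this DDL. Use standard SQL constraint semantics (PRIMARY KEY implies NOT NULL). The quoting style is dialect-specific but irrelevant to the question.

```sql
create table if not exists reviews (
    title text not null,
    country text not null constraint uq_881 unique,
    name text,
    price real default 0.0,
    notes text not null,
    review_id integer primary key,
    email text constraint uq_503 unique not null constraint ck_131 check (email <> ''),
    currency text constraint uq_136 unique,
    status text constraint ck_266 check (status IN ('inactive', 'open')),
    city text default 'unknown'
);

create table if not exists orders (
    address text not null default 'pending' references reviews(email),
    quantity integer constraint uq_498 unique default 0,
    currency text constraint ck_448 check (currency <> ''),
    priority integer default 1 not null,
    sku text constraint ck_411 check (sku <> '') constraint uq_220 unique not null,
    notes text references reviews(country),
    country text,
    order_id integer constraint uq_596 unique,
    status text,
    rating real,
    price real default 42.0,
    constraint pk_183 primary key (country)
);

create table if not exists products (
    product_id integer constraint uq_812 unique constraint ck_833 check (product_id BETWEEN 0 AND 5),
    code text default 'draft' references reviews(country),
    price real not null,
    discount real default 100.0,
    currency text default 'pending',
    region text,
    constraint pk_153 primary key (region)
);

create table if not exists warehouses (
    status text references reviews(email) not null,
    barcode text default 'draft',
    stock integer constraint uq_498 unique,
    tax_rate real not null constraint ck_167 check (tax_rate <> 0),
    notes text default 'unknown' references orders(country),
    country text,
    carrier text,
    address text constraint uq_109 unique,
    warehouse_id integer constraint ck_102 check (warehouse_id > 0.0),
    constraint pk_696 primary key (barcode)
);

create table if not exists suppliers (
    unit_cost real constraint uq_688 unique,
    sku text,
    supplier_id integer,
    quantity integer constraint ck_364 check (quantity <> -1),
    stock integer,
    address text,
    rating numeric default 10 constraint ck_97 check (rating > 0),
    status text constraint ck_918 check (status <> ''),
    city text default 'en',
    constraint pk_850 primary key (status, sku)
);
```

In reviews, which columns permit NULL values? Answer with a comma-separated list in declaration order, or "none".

- title: declared NOT NULL → not nullable.
- country: declared NOT NULL → not nullable.
- name: no NOT NULL constraint applies → nullable.
- price: DEFAULT only fills an omitted column; an explicit NULL is still allowed → nullable.
- notes: declared NOT NULL → not nullable.
- review_id: part of the PRIMARY KEY, which implies NOT NULL → not nullable.
- email: declared NOT NULL → not nullable.
- currency: UNIQUE does not imply NOT NULL → nullable.
- status: CHECK does not forbid NULL (a CHECK constraint passes when its expression is NULL) → nullable.
- city: DEFAULT only fills an omitted column; an explicit NULL is still allowed → nullable.

name, price, currency, status, city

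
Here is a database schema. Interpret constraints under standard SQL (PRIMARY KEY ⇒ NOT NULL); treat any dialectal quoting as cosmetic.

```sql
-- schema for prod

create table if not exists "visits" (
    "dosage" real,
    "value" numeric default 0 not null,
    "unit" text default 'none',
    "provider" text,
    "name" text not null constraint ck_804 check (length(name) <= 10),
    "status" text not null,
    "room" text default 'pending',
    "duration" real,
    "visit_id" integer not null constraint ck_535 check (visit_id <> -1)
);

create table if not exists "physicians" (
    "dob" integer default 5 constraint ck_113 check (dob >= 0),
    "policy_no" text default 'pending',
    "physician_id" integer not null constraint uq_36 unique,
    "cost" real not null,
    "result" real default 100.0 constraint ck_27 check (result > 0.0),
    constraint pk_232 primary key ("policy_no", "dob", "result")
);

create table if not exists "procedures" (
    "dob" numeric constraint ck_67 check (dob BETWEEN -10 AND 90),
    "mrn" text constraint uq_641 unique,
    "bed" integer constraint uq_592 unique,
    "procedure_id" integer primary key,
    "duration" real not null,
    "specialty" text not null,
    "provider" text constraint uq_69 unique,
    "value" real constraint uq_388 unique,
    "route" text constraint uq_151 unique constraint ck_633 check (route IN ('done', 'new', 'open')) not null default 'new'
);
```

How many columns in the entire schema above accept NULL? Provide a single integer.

10

visits: 5 nullable (dosage, unit, provider, room, duration — PK none and explicit NOT NULL columns excluded).
physicians: 0 nullable (none — PK (policy_no, dob, result) and explicit NOT NULL columns excluded).
procedures: 5 nullable (dob, mrn, bed, provider, value — PK (procedure_id) and explicit NOT NULL columns excluded).
Total: 5 + 0 + 5 = 10.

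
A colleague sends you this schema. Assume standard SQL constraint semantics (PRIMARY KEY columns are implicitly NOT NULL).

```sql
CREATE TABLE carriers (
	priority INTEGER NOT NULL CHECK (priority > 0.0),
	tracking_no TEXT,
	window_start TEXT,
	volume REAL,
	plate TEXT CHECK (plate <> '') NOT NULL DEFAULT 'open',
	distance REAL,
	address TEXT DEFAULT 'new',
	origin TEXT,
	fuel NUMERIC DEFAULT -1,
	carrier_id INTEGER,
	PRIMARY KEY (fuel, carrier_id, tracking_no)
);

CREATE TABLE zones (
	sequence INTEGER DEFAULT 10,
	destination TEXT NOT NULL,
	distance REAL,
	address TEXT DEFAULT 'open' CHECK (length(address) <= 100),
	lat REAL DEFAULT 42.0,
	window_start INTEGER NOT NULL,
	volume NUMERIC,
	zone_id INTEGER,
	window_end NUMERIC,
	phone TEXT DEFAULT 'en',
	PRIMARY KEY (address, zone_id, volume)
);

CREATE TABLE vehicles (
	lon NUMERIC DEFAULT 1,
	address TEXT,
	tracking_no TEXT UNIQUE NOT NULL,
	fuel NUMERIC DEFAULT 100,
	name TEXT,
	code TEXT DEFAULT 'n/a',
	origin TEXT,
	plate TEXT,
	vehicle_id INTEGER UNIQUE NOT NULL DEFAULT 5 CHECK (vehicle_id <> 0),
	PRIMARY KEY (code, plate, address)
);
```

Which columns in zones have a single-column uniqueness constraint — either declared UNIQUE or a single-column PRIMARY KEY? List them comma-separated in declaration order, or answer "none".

- sequence: no UNIQUE or single-column PK constraint.
- destination: no UNIQUE or single-column PK constraint.
- distance: no UNIQUE or single-column PK constraint.
- address: part of a composite PRIMARY KEY — only the tuple is unique, not this column on its own.
- lat: no UNIQUE or single-column PK constraint.
- window_start: no UNIQUE or single-column PK constraint.
- volume: part of a composite PRIMARY KEY — only the tuple is unique, not this column on its own.
- zone_id: part of a composite PRIMARY KEY — only the tuple is unique, not this column on its own.
- window_end: no UNIQUE or single-column PK constraint.
- phone: no UNIQUE or single-column PK constraint.

none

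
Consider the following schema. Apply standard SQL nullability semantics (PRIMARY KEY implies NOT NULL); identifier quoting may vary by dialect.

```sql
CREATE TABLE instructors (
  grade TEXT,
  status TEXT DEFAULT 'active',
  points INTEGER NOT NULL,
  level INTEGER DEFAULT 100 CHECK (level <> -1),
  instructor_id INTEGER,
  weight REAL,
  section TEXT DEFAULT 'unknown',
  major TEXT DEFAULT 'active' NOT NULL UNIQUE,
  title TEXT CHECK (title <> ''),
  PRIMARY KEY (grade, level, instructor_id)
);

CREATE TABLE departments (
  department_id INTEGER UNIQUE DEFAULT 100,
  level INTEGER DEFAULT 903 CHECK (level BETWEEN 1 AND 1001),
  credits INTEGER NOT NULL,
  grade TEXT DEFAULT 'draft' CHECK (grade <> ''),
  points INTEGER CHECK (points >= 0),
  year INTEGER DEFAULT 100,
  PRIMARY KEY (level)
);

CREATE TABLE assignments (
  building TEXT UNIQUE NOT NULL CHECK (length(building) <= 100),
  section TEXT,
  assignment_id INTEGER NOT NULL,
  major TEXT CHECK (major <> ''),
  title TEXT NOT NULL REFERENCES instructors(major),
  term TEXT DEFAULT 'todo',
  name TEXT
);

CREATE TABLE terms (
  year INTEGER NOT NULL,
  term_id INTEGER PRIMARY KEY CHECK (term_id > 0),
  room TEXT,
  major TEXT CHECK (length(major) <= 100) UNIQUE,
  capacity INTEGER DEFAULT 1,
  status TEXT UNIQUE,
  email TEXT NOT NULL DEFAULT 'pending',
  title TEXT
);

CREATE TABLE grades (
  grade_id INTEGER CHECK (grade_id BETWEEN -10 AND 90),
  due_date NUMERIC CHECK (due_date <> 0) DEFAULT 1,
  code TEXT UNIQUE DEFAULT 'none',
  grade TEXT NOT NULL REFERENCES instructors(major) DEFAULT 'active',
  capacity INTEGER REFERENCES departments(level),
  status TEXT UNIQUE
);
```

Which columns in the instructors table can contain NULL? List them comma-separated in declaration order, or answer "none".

status, weight, section, title

- grade: part of the PRIMARY KEY, which implies NOT NULL → not nullable.
- status: DEFAULT only fills an omitted column; an explicit NULL is still allowed → nullable.
- points: declared NOT NULL → not nullable.
- level: part of the PRIMARY KEY, which implies NOT NULL → not nullable.
- instructor_id: part of the PRIMARY KEY, which implies NOT NULL → not nullable.
- weight: no NOT NULL constraint applies → nullable.
- section: DEFAULT only fills an omitted column; an explicit NULL is still allowed → nullable.
- major: declared NOT NULL → not nullable.
- title: CHECK does not forbid NULL (a CHECK constraint passes when its expression is NULL) → nullable.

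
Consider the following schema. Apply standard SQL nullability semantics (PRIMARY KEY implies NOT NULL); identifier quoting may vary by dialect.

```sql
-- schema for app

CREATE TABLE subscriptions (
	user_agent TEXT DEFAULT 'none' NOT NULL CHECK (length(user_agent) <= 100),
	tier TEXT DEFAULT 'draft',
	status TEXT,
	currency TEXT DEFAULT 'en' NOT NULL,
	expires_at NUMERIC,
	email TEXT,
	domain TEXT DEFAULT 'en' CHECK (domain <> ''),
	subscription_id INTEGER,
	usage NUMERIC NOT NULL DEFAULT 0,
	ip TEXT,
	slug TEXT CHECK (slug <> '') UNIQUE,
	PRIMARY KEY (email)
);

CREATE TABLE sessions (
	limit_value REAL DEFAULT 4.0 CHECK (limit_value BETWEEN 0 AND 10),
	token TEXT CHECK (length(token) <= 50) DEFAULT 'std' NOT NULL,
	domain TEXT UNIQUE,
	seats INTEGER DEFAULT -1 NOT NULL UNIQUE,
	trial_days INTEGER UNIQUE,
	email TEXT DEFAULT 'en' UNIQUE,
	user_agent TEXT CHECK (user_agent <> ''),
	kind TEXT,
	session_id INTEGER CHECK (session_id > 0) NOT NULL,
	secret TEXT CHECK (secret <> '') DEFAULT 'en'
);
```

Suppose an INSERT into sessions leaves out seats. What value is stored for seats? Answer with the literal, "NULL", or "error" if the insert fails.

-1

seats has an explicit DEFAULT -1.
When the column is omitted from an INSERT, that default is used.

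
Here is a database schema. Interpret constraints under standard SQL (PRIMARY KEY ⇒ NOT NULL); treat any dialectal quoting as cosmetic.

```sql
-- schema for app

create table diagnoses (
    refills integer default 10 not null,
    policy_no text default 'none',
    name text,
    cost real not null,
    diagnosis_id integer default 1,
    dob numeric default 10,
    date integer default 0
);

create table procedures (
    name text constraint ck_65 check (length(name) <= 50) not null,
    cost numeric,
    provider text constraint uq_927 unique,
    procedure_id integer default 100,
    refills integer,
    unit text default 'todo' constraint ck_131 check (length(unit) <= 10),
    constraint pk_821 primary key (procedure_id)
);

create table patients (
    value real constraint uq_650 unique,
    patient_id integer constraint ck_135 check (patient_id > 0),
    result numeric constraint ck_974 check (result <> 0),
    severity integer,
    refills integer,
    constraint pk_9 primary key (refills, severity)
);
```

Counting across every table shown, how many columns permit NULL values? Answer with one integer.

12

diagnoses: 5 nullable (policy_no, name, diagnosis_id, dob, date — PK none and explicit NOT NULL columns excluded).
procedures: 4 nullable (cost, provider, refills, unit — PK (procedure_id) and explicit NOT NULL columns excluded).
patients: 3 nullable (value, patient_id, result — PK (refills, severity) and explicit NOT NULL columns excluded).
Total: 5 + 4 + 3 = 12.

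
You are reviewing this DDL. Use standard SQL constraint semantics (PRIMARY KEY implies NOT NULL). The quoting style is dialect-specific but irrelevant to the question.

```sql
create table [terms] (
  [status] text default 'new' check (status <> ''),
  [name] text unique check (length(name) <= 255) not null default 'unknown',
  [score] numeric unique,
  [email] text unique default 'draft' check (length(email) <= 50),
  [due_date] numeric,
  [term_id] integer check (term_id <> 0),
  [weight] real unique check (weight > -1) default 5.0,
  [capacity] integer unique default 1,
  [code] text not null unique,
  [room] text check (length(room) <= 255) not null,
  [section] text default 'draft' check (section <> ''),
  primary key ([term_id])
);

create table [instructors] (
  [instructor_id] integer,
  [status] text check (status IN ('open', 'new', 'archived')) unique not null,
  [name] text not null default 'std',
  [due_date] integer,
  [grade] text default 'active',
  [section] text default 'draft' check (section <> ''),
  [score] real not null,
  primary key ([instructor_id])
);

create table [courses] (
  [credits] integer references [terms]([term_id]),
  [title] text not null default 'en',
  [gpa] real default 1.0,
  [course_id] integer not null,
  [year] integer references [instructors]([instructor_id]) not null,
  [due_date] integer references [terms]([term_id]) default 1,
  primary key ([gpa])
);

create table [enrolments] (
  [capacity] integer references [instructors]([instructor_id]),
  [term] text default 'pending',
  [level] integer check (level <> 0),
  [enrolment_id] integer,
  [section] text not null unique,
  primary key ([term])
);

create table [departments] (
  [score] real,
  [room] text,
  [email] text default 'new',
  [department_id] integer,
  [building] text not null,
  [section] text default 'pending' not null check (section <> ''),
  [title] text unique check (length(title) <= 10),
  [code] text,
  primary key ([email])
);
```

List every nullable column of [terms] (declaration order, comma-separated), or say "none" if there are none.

- status: CHECK does not forbid NULL (a CHECK constraint passes when its expression is NULL) → nullable.
- name: declared NOT NULL → not nullable.
- score: UNIQUE does not imply NOT NULL → nullable.
- email: CHECK does not forbid NULL (a CHECK constraint passes when its expression is NULL) → nullable.
- due_date: no NOT NULL constraint applies → nullable.
- term_id: part of the PRIMARY KEY, which implies NOT NULL → not nullable.
- weight: CHECK does not forbid NULL (a CHECK constraint passes when its expression is NULL) → nullable.
- capacity: UNIQUE does not imply NOT NULL → nullable.
- code: declared NOT NULL → not nullable.
- room: declared NOT NULL → not nullable.
- section: CHECK does not forbid NULL (a CHECK constraint passes when its expression is NULL) → nullable.

status, score, email, due_date, weight, capacity, section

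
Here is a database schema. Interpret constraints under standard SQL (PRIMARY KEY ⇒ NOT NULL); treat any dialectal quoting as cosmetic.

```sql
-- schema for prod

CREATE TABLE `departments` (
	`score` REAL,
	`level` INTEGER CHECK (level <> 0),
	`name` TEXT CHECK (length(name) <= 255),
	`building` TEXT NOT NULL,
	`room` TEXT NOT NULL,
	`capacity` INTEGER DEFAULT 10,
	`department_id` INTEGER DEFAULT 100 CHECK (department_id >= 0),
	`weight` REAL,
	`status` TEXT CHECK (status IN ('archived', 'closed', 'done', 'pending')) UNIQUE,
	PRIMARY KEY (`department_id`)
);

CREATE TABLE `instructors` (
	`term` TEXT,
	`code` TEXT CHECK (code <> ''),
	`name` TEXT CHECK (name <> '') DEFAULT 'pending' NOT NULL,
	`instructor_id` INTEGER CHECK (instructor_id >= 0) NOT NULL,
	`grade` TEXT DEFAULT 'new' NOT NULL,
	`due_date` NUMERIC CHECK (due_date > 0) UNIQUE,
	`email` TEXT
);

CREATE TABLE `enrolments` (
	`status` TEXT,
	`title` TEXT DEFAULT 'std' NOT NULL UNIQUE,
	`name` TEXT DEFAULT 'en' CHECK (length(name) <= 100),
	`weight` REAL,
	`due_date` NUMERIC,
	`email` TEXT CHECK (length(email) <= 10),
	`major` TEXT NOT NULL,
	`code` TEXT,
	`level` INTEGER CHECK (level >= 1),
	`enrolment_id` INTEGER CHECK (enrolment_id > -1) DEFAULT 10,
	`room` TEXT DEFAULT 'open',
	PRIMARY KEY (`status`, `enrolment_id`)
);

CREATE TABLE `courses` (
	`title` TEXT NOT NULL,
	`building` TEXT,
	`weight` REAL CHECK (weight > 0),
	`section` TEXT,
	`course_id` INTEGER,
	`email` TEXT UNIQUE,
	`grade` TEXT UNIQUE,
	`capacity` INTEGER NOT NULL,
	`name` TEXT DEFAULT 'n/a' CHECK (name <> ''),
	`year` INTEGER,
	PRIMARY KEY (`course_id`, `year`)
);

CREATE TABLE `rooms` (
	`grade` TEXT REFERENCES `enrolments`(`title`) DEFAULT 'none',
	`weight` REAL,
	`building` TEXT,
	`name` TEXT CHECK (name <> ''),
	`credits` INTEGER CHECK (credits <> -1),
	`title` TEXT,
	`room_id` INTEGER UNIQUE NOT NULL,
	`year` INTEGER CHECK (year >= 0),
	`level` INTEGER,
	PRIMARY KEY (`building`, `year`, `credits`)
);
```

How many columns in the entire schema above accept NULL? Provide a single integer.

departments: 6 nullable (score, level, name, capacity, weight, status — PK (department_id) and explicit NOT NULL columns excluded).
instructors: 4 nullable (term, code, due_date, email — PK none and explicit NOT NULL columns excluded).
enrolments: 7 nullable (name, weight, due_date, email, code, level, room — PK (status, enrolment_id) and explicit NOT NULL columns excluded).
courses: 6 nullable (building, weight, section, email, grade, name — PK (course_id, year) and explicit NOT NULL columns excluded).
rooms: 5 nullable (grade, weight, name, title, level — PK (building, year, credits) and explicit NOT NULL columns excluded).
Total: 6 + 4 + 7 + 6 + 5 = 28.

28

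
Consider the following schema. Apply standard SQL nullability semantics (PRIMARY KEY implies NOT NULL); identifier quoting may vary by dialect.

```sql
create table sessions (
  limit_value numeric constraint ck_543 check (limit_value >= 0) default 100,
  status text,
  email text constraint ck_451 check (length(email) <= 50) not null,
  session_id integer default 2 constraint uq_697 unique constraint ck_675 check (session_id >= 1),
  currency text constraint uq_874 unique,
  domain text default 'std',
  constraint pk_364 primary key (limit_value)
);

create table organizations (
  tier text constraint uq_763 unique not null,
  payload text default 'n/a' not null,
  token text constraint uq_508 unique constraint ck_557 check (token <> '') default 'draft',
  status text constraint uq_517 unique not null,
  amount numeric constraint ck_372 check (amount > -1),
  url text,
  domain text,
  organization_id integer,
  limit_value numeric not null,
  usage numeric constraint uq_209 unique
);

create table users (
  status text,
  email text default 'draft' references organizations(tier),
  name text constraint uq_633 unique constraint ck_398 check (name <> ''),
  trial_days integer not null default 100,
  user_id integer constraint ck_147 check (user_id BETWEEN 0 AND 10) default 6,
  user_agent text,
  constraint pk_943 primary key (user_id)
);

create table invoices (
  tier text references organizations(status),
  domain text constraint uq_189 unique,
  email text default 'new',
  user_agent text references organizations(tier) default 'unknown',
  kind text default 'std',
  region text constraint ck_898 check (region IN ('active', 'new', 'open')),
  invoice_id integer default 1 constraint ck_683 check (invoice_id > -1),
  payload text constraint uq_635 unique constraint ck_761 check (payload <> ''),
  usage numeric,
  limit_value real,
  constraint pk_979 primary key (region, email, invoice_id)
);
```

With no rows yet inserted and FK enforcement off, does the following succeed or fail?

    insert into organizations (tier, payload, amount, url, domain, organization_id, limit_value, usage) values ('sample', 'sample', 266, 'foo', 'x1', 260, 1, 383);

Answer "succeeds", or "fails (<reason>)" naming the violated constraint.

fails (NOT NULL on status)

status is omitted from the column list and has no DEFAULT, so it would receive NULL.
But status is declared NOT NULL.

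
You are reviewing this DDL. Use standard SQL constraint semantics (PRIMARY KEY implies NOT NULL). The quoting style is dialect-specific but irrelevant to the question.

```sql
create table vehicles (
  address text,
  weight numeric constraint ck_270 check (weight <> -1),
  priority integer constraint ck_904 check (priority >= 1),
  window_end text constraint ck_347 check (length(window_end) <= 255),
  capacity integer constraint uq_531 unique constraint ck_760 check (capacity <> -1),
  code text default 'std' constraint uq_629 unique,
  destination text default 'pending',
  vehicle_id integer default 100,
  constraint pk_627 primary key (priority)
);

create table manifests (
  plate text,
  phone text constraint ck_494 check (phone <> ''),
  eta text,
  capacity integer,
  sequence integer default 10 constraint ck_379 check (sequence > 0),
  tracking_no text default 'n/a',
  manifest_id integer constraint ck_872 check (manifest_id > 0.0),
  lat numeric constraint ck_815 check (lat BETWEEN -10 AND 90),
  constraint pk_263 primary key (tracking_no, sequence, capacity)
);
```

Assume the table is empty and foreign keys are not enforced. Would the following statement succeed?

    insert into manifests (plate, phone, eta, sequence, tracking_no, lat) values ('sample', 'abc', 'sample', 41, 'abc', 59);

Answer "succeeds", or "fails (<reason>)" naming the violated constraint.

fails (NOT NULL on capacity)

capacity is omitted from the column list and has no DEFAULT, so it would receive NULL.
But capacity is part of the PRIMARY KEY (implied NOT NULL).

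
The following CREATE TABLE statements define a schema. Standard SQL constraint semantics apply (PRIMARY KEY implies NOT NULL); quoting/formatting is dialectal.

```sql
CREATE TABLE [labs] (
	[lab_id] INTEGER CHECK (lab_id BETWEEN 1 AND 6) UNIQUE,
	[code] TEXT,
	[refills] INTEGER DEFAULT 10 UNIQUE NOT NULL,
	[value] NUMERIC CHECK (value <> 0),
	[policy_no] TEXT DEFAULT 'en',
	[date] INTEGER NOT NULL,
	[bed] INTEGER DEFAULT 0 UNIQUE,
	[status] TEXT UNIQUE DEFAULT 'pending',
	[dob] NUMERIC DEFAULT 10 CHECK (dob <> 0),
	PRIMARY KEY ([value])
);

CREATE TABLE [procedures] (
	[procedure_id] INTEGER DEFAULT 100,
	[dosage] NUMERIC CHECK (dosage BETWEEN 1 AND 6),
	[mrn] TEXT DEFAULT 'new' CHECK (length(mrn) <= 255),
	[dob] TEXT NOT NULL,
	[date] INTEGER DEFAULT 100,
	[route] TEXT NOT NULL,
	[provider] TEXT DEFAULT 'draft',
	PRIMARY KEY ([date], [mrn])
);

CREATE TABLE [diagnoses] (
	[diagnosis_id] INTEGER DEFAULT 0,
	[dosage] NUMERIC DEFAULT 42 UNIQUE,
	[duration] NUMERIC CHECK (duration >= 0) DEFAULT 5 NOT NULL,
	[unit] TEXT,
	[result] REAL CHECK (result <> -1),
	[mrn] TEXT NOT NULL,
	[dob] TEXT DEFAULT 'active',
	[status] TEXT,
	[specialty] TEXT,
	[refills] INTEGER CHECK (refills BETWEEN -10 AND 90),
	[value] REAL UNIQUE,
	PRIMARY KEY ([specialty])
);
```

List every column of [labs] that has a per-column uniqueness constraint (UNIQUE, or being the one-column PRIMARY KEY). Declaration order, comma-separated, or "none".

- lab_id: declared UNIQUE → unique.
- code: no UNIQUE or single-column PK constraint.
- refills: declared UNIQUE → unique.
- value: single-column PRIMARY KEY → unique.
- policy_no: no UNIQUE or single-column PK constraint.
- date: no UNIQUE or single-column PK constraint.
- bed: declared UNIQUE → unique.
- status: declared UNIQUE → unique.
- dob: no UNIQUE or single-column PK constraint.

lab_id, refills, value, bed, status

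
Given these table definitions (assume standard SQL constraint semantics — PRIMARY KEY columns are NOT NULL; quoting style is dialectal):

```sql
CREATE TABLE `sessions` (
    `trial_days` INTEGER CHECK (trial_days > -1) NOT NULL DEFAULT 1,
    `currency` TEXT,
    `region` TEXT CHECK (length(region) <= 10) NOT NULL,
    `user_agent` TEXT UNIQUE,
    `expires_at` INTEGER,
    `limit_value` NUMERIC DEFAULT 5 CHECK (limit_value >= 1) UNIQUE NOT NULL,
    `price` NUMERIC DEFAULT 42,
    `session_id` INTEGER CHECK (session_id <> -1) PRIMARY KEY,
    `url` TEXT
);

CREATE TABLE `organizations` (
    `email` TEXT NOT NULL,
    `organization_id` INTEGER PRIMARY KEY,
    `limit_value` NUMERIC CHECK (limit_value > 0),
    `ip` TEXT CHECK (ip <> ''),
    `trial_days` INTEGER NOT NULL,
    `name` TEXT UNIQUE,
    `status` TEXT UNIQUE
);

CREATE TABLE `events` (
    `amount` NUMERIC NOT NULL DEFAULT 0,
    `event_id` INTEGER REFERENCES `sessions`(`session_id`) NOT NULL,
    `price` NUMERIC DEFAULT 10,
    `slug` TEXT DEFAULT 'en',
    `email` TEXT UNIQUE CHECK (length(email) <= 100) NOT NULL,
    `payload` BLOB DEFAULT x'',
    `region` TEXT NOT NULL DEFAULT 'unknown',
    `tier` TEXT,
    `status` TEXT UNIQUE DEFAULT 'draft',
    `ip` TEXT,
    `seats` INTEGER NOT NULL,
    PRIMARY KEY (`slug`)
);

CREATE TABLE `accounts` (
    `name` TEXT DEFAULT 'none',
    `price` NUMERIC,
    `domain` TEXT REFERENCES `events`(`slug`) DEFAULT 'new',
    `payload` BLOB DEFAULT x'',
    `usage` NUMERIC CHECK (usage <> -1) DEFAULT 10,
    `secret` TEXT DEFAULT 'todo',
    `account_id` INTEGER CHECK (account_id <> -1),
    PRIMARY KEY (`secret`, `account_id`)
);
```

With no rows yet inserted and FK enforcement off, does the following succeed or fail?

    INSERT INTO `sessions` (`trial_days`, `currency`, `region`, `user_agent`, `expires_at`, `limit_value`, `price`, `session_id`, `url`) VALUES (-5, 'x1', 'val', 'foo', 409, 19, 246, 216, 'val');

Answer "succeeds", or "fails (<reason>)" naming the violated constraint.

fails (CHECK on trial_days)

The value -5 for trial_days violates CHECK (trial_days > -1).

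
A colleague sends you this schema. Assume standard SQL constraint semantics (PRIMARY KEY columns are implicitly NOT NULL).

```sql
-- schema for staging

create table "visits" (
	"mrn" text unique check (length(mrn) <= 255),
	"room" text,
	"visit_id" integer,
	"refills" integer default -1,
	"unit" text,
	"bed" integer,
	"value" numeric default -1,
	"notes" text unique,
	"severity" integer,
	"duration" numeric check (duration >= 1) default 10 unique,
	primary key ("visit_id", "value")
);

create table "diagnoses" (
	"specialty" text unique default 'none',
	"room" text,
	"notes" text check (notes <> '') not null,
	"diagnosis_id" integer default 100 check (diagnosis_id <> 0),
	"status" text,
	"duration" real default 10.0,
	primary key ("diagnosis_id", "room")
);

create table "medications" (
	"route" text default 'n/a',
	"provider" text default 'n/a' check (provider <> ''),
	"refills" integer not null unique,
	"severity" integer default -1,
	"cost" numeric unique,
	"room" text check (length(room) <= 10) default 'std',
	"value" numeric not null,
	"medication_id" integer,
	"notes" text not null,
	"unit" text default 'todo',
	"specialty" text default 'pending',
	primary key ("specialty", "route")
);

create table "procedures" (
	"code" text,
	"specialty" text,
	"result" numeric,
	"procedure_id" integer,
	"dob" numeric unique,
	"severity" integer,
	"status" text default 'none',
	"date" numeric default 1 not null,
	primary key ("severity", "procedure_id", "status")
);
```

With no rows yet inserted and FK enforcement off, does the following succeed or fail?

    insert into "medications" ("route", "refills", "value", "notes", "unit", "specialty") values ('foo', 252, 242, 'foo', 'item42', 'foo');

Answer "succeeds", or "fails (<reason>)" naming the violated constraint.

succeeds

NOT NULL columns: notes is supplied; refills is supplied; route is supplied; specialty is supplied; value is supplied.
No constraint is violated.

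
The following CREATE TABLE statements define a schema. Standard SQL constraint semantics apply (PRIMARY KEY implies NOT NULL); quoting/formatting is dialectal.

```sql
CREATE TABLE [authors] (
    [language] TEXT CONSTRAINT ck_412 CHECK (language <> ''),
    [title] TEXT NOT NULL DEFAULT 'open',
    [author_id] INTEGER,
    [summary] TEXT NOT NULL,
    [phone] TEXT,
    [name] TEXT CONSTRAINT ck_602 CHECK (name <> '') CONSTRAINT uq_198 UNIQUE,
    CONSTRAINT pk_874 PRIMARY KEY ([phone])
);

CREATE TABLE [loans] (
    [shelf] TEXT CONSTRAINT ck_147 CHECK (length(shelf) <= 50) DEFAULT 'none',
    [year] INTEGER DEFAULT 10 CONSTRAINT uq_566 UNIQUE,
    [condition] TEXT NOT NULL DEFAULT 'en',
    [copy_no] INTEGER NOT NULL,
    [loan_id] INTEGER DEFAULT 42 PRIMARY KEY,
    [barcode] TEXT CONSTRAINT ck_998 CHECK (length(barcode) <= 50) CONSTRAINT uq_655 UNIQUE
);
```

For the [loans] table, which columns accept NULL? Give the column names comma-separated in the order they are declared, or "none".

- shelf: CHECK does not forbid NULL (a CHECK constraint passes when its expression is NULL) → nullable.
- year: UNIQUE does not imply NOT NULL → nullable.
- condition: declared NOT NULL → not nullable.
- copy_no: declared NOT NULL → not nullable.
- loan_id: part of the PRIMARY KEY, which implies NOT NULL → not nullable.
- barcode: CHECK does not forbid NULL (a CHECK constraint passes when its expression is NULL) → nullable.

shelf, year, barcode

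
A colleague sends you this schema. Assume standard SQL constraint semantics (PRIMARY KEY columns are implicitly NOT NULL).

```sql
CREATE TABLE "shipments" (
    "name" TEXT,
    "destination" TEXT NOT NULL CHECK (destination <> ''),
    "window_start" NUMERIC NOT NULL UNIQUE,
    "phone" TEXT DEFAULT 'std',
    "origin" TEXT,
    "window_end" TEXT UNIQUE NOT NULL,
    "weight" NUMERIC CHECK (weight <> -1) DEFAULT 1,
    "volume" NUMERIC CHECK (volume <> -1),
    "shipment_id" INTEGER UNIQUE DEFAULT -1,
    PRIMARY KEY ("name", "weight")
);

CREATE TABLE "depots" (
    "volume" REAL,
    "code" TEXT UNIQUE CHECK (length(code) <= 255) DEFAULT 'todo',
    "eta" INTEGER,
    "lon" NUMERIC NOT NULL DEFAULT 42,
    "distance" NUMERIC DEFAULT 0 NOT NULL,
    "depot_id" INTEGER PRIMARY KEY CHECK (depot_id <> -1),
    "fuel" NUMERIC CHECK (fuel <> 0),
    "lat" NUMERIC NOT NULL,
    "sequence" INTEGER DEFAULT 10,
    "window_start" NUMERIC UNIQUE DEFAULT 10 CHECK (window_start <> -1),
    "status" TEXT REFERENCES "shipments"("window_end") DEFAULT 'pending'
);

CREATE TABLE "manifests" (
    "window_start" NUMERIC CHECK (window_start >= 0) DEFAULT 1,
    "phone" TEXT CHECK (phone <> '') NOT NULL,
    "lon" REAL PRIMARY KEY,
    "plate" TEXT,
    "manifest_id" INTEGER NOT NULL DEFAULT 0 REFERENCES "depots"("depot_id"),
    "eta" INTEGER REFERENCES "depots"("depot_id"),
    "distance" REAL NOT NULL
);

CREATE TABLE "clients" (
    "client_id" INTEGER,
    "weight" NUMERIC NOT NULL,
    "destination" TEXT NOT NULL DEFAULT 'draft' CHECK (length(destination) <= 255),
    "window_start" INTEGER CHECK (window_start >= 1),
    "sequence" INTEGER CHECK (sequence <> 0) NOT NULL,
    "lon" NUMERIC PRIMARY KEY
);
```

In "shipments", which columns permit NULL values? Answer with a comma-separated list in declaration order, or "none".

- name: part of the PRIMARY KEY, which implies NOT NULL → not nullable.
- destination: declared NOT NULL → not nullable.
- window_start: declared NOT NULL → not nullable.
- phone: DEFAULT only fills an omitted column; an explicit NULL is still allowed → nullable.
- origin: no NOT NULL constraint applies → nullable.
- window_end: declared NOT NULL → not nullable.
- weight: part of the PRIMARY KEY, which implies NOT NULL → not nullable.
- volume: CHECK does not forbid NULL (a CHECK constraint passes when its expression is NULL) → nullable.
- shipment_id: UNIQUE does not imply NOT NULL → nullable.

phone, origin, volume, shipment_id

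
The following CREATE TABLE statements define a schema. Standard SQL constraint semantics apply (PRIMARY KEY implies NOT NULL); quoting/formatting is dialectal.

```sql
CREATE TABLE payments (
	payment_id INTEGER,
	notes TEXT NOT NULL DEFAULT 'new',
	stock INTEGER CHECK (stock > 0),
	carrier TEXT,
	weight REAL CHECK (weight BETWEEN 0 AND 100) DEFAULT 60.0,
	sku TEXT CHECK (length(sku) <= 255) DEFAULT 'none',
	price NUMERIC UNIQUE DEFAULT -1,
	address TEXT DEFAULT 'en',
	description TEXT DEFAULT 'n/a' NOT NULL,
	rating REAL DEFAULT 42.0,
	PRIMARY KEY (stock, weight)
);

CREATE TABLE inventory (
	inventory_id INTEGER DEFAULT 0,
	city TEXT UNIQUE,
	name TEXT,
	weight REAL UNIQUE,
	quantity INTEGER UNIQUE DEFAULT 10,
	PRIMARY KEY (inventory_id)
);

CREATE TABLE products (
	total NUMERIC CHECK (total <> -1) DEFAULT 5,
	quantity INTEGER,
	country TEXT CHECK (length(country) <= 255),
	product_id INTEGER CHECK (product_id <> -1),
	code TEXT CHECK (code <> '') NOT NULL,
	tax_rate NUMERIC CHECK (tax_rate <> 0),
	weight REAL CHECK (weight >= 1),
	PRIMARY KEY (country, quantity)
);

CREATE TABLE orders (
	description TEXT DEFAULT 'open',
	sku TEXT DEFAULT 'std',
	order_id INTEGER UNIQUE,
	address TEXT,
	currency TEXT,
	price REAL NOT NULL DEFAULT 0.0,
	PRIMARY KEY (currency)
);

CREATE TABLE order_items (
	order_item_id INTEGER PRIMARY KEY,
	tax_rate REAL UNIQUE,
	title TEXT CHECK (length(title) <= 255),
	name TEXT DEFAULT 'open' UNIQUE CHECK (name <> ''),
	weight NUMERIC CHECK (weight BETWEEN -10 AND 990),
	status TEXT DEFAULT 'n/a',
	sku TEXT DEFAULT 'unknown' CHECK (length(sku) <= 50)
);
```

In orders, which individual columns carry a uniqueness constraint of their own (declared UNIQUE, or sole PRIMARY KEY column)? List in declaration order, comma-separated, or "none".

- description: no UNIQUE or single-column PK constraint.
- sku: no UNIQUE or single-column PK constraint.
- order_id: declared UNIQUE → unique.
- address: no UNIQUE or single-column PK constraint.
- currency: single-column PRIMARY KEY → unique.
- price: no UNIQUE or single-column PK constraint.

order_id, currency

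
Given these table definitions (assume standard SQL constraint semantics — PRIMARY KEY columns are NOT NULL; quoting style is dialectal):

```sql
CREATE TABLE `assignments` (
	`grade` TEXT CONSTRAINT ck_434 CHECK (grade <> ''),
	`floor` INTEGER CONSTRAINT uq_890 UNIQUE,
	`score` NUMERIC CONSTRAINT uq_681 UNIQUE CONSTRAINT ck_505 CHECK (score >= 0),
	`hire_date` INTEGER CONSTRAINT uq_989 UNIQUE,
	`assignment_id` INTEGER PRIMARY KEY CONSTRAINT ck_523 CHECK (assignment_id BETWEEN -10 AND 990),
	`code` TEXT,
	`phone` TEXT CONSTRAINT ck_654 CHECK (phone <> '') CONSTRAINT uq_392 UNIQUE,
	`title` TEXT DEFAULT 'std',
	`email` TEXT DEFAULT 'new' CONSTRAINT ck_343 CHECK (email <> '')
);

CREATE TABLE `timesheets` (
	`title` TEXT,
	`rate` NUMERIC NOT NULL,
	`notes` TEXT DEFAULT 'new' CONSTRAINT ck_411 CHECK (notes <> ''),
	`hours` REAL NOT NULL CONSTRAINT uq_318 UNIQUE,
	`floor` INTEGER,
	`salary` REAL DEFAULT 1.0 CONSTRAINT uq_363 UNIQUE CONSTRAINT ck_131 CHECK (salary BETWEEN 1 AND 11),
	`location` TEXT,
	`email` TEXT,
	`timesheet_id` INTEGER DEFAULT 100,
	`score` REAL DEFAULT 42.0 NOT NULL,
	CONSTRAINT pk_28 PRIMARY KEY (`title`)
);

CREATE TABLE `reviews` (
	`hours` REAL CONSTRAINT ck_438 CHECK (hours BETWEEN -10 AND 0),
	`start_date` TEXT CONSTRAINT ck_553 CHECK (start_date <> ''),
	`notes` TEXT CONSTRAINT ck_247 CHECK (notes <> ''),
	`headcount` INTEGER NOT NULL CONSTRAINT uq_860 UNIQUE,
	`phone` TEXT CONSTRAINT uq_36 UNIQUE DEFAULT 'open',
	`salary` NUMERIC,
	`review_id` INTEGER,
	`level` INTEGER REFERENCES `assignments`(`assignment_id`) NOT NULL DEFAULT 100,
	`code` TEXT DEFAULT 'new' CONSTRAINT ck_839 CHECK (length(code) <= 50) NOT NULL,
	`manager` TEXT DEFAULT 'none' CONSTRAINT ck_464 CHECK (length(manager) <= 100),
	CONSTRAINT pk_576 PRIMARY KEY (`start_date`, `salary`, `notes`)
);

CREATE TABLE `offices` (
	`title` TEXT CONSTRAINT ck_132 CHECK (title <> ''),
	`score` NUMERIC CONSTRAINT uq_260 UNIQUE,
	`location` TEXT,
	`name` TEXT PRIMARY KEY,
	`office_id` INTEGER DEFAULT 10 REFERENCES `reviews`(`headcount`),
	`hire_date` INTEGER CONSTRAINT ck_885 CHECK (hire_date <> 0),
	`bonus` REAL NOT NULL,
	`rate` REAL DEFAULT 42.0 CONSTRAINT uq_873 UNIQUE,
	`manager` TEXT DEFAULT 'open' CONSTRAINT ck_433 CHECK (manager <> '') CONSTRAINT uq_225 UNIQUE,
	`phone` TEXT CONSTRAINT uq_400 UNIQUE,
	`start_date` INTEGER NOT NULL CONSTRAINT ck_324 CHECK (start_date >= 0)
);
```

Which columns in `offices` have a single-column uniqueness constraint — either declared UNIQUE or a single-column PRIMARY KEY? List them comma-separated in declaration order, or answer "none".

score, name, rate, manager, phone

- title: no UNIQUE or single-column PK constraint.
- score: declared UNIQUE → unique.
- location: no UNIQUE or single-column PK constraint.
- name: single-column PRIMARY KEY → unique.
- office_id: no UNIQUE or single-column PK constraint.
- hire_date: no UNIQUE or single-column PK constraint.
- bonus: no UNIQUE or single-column PK constraint.
- rate: declared UNIQUE → unique.
- manager: declared UNIQUE → unique.
- phone: declared UNIQUE → unique.
- start_date: no UNIQUE or single-column PK constraint.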